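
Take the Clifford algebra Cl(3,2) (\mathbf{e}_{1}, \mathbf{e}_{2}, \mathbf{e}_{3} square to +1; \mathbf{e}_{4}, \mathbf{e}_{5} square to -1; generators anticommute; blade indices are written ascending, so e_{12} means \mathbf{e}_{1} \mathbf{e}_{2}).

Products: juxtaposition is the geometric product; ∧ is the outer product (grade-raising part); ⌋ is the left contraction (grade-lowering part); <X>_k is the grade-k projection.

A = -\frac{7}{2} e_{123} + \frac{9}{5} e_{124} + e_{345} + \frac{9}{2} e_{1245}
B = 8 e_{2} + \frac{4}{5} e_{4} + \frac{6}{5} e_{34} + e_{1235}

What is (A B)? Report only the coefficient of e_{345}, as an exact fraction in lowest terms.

step 1: \frac{47}{10} e_{5} - \frac{36}{25} e_{12} + 28 e_{13} - \frac{72}{5} e_{14} + \frac{9}{2} e_{34} + \frac{4}{5} e_{35} + \frac{54}{25} e_{123} - \frac{26}{5} e_{124} + \frac{18}{5} e_{125} + 36 e_{145} + \frac{9}{5} e_{345} - \frac{14}{5} e_{1234} + \frac{27}{5} e_{1235} - 8 e_{2345}
Answer: \frac{9}{5}


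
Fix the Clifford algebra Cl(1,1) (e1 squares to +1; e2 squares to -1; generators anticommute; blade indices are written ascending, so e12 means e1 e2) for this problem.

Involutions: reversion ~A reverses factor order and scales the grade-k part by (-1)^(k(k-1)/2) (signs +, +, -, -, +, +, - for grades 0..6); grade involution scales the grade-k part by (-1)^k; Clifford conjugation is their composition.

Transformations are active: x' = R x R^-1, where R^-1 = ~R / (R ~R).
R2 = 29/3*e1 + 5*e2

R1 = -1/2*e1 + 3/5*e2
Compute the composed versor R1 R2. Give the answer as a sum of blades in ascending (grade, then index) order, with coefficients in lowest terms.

Distribute over the terms of R1 (each basis-blade product reordered to ascending indices, repeated generators contracted through their squares):
(-1/2*e1) R2 = -29/6 - 5/2*e12
(3/5*e2) R2 = -3 - 29/5*e12
Summing the partial products and collecting blades:
Answer: -47/6 - 83/10*e12


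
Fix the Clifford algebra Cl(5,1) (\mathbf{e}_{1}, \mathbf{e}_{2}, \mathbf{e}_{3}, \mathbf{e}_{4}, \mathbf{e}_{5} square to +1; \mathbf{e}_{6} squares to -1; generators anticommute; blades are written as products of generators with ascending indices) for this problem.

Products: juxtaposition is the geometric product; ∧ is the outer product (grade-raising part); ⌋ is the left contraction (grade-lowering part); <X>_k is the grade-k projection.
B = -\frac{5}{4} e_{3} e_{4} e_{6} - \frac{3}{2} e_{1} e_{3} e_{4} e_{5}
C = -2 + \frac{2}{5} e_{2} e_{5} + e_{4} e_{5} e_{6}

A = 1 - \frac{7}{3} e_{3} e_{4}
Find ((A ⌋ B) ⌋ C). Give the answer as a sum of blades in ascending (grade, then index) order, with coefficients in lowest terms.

step 1: -\frac{35}{12} e_{6} - \frac{7}{2} e_{1} e_{5} - \frac{5}{4} e_{3} e_{4} e_{6} - \frac{3}{2} e_{1} e_{3} e_{4} e_{5}
step 2: \frac{35}{12} e_{4} e_{5}
Answer: \frac{35}{12} e_{4} e_{5}


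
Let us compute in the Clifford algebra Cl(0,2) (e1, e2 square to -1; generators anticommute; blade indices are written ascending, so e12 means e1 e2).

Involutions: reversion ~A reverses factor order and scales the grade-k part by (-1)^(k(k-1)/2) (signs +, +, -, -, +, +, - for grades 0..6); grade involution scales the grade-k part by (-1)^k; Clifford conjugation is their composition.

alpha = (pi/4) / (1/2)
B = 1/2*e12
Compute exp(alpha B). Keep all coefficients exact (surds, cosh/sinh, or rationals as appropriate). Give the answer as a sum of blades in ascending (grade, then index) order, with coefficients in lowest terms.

B^2 = (1/2)^2*(e12)^2 = 1/4*(-1) = -1/4 (a basis 2-blade squares to minus the product of its generators' squares).
B^2 = -1/4 — the series telescopes trigonometrically here: l = 1/2, alpha*l = pi/4, so exp(alpha B) = cos(pi/4) + (sin(pi/4)/(1/2))*B = sqrt(2)/2 + (sqrt(2))*B.
Answer: sqrt(2)/2 + sqrt(2)/2*e12


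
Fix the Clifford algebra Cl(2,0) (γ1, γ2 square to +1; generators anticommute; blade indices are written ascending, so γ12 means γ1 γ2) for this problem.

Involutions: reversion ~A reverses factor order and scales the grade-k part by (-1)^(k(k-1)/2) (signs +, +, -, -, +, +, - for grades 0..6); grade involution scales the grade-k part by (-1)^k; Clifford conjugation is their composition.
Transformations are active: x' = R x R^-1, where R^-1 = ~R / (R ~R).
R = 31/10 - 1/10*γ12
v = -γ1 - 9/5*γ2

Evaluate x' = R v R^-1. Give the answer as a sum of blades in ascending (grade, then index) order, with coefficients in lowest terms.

~R = 31/10 + 1/10*γ12, and R ~R = 481/50, so R^-1 = ~R / (481/50).
R v = -73/25*γ1 - 142/25*γ2
Answer: -2121/2405*γ1 - 895/481*γ2


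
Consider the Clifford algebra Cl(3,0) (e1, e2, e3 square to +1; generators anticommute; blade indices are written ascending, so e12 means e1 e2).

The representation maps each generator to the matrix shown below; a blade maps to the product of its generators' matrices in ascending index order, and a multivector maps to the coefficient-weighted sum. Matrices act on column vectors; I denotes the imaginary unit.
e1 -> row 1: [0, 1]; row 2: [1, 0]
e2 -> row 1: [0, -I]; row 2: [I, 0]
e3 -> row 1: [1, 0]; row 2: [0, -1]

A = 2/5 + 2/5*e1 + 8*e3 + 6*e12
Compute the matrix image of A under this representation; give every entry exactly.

Bivector images (products of the table entries): rho(e12) = rho(e1)rho(e2) = row 1: [I, 0]; row 2: [0, -I].
M = (2/5)*1 + (2/5)*rho(e1) + (8)*rho(e3) + (6)*rho(e12), summed entrywise (1 is the identity matrix):
Answer: row 1: [42/5 + 6*I, 2/5]; row 2: [2/5, -38/5 - 6*I]


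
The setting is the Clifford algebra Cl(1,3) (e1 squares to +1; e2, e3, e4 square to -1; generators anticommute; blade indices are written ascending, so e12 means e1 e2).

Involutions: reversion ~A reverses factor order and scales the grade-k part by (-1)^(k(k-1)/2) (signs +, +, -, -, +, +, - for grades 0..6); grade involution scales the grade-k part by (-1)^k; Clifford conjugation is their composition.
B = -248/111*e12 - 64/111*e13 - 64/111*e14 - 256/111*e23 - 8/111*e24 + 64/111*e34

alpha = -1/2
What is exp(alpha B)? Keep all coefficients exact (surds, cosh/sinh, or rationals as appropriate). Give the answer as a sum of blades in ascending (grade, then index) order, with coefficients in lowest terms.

B^2 term by term: the squares give (-248/111)^2*(e12)^2 + (-64/111)^2*(e13)^2 + (-64/111)^2*(e14)^2 + (-256/111)^2*(e23)^2 + (-8/111)^2*(e24)^2 + (64/111)^2*(e34)^2 = 61504/12321*(+1) + 4096/12321*(+1) + 4096/12321*(+1) + 65536/12321*(-1) + 64/12321*(-1) + 4096/12321*(-1) = 0 (each basis 2-blade squares to minus the product of its generators' squares); cross terms between blades sharing an index anticommute and cancel; the commuting (index-disjoint) pairs give grade-4 terms 2*c*c'*(blade product), which cancel blade by blade — e1234: -31744/12321 - 1024/12321 + 32768/12321 = 0 — confirming B is simple. So B^2 = 0.
B^2 = 0, hence only two terms survive: exp(alpha B) = 1 + alpha B (parabolic case).
Answer: 1 + 124/111*e12 + 32/111*e13 + 32/111*e14 + 128/111*e23 + 4/111*e24 - 32/111*e34


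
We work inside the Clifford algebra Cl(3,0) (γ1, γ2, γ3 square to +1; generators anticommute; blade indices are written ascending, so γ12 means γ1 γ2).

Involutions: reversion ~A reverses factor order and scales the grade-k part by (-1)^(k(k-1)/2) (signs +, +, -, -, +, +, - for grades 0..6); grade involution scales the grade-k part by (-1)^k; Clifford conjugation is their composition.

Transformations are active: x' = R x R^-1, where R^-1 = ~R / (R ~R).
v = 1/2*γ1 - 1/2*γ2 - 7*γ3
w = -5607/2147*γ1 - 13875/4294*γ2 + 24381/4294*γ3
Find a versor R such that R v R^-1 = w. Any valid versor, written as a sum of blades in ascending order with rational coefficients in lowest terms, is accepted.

Take R = v + w = -9067/4294*γ1 - 8011/2147*γ2 - 5677/4294*γ3. Because q(v) = q(w) = 99/2, conjugation by R sends v exactly to w.
Answer: -9067/4294*γ1 - 8011/2147*γ2 - 5677/4294*γ3


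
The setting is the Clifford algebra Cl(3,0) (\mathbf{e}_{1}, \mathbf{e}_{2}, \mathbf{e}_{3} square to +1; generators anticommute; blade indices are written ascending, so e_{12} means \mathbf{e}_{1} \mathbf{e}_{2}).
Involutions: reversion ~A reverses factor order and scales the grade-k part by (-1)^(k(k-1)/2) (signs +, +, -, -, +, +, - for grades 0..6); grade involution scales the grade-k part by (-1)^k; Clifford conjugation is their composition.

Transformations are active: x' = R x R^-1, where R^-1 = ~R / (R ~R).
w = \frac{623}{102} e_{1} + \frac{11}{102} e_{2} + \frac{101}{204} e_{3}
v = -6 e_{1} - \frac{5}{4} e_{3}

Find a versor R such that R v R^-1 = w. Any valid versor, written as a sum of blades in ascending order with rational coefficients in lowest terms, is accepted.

R = v + w = \frac{11}{102} e_{1} + \frac{11}{102} e_{2} - \frac{77}{102} e_{3} works: the equal norms (\frac{601}{16}) guarantee its sandwich swaps v into w.
Answer: \frac{11}{102} e_{1} + \frac{11}{102} e_{2} - \frac{77}{102} e_{3}


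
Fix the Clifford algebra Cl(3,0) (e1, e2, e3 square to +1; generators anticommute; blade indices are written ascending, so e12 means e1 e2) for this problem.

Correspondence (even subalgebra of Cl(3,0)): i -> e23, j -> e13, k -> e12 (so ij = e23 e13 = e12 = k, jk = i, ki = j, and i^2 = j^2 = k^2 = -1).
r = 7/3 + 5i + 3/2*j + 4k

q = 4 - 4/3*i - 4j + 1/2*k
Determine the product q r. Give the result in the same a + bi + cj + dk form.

In blades: q = 4 + 1/2*e12 - 4*e13 - 4/3*e23, r = 7/3 + 4*e12 + 3/2*e13 + 5*e23.
Distribute q over r term by term (generator squares from the signature, products reordered to ascending indices): (4)*r = 28/3 + 16*e12 + 6*e13 + 20*e23; (1/2*e12)*r = -2 + 7/6*e12 + 5/2*e13 - 3/4*e23; (-4*e13)*r = 6 + 20*e12 - 28/3*e13 - 16*e23; (-4/3*e23)*r = 20/3 - 2*e12 + 16/3*e13 - 28/9*e23.
Sum: 20 + 211/6*e12 + 9/2*e13 + 5/36*e23; translating back through the correspondence:
Answer: 20 + 5/36*i + 9/2*j + 211/6*k


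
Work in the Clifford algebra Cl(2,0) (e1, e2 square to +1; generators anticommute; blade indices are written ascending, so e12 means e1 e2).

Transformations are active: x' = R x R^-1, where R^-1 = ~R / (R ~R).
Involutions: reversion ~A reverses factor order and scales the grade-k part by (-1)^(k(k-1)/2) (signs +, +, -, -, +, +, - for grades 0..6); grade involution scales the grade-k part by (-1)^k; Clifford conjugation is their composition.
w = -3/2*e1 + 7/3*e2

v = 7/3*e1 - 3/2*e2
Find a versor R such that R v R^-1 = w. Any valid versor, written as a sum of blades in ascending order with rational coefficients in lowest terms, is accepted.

Reasoning: v^2 = w^2 = 277/36 since conjugation preserves the quadratic form; R = v + w = 5/6*e1 + 5/6*e2 is then valid when invertible, keeping its own part and reversing (v - w)/2.
Answer: 5/6*e1 + 5/6*e2


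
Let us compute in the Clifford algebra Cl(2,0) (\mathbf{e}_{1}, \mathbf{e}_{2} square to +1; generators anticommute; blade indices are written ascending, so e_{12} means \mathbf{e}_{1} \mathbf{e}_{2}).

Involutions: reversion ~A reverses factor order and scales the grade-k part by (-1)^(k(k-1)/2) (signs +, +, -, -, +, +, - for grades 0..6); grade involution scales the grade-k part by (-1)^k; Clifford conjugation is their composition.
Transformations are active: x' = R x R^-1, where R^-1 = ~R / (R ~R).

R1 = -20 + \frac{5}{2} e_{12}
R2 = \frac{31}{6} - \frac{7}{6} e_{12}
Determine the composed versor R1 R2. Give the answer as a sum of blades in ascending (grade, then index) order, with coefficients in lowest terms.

Distribute over the terms of R1 (each basis-blade product reordered to ascending indices, repeated generators contracted through their squares):
(-20) R2 = -\frac{310}{3} + \frac{70}{3} e_{12}
(\frac{5}{2} e_{12}) R2 = \frac{35}{12} + \frac{155}{12} e_{12}
Summing the partial products and collecting blades:
Answer: -\frac{1205}{12} + \frac{145}{4} e_{12}


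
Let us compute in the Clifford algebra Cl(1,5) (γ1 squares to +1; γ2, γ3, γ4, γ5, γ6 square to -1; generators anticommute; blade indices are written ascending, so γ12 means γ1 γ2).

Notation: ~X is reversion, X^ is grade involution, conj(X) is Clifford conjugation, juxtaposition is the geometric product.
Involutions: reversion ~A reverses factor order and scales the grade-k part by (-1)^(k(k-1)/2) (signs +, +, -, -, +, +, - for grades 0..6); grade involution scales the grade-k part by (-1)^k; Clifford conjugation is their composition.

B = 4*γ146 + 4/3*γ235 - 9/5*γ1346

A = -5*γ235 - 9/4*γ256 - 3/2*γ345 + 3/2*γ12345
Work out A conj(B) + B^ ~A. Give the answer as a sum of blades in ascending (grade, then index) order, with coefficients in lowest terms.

first term: -20/3 + 2*γ14 + 2*γ24 + 3*γ36 + 27/10*γ156 + 27/10*γ256 - 9*γ1245 + 6*γ1356 + 6*γ2356 + 81/20*γ12345 + 9*γ12456 - 20*γ123456
second term: -20/3 - 2*γ14 - 2*γ24 - 3*γ36 - 27/10*γ156 - 27/10*γ256 - 9*γ1245 + 6*γ1356 + 6*γ2356 + 81/20*γ12345 + 9*γ12456 + 20*γ123456
Answer: -40/3 - 18*γ1245 + 12*γ1356 + 12*γ2356 + 81/10*γ12345 + 18*γ12456


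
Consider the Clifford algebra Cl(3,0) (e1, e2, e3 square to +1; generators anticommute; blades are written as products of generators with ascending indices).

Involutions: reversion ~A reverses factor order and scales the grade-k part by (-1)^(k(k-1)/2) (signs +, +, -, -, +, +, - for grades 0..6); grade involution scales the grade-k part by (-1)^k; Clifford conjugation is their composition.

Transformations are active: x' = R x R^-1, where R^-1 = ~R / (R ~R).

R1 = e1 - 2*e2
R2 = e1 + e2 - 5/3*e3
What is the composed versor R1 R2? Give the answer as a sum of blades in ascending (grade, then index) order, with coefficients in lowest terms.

Distribute over the terms of R1 (each basis-blade product reordered to ascending indices, repeated generators contracted through their squares):
(e1) R2 = 1 + e1 e2 - 5/3*e1 e3
(-2*e2) R2 = -2 + 2*e1 e2 + 10/3*e2 e3
Summing the partial products and collecting blades:
Answer: -1 + 3*e1 e2 - 5/3*e1 e3 + 10/3*e2 e3


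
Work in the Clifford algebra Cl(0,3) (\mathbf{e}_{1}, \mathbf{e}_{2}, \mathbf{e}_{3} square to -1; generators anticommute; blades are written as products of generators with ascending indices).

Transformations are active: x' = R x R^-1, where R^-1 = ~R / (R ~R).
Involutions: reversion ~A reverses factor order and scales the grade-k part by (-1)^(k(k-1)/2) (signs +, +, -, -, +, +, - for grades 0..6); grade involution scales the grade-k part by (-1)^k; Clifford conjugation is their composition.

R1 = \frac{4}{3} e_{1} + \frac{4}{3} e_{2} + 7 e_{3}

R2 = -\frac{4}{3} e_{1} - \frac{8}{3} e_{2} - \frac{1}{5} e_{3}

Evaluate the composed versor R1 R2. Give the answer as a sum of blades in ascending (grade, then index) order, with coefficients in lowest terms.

Distribute over the terms of R1 (each basis-blade product reordered to ascending indices, repeated generators contracted through their squares):
(\frac{4}{3} e_{1}) R2 = \frac{16}{9} - \frac{32}{9} e_{1} e_{2} - \frac{4}{15} e_{1} e_{3}
(\frac{4}{3} e_{2}) R2 = \frac{32}{9} + \frac{16}{9} e_{1} e_{2} - \frac{4}{15} e_{2} e_{3}
(7 e_{3}) R2 = \frac{7}{5} + \frac{28}{3} e_{1} e_{3} + \frac{56}{3} e_{2} e_{3}
Summing the partial products and collecting blades:
Answer: \frac{101}{15} - \frac{16}{9} e_{1} e_{2} + \frac{136}{15} e_{1} e_{3} + \frac{92}{5} e_{2} e_{3}


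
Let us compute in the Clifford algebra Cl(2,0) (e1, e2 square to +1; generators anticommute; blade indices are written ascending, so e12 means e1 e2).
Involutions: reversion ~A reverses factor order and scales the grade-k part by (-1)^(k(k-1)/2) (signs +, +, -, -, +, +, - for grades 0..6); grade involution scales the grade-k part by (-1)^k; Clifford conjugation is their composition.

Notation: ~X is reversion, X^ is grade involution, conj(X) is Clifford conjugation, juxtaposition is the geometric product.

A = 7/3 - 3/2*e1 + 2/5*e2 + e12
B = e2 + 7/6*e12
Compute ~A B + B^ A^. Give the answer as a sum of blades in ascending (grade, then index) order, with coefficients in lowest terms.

first term: 47/30 - 22/15*e1 + 7/12*e2 + 11/9*e12
second term: -23/30 + 8/15*e1 - 49/12*e2 + 38/9*e12
Answer: 4/5 - 14/15*e1 - 7/2*e2 + 49/9*e12


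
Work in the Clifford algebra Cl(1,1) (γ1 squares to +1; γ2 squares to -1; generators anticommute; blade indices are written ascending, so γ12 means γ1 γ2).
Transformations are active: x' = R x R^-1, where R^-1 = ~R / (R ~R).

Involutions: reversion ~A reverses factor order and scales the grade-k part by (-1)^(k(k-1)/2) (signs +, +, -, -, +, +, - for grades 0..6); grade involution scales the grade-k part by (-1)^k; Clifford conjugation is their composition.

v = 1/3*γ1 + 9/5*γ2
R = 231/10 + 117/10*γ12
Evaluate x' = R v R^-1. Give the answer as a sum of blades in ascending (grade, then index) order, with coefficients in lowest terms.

~R = 231/10 - 117/10*γ12, and R ~R = 9918/25, so R^-1 = ~R / (9918/25).
R v = -334/25*γ1 + 942/25*γ2
Answer: -15614/8265*γ1 + 1426/551*γ2


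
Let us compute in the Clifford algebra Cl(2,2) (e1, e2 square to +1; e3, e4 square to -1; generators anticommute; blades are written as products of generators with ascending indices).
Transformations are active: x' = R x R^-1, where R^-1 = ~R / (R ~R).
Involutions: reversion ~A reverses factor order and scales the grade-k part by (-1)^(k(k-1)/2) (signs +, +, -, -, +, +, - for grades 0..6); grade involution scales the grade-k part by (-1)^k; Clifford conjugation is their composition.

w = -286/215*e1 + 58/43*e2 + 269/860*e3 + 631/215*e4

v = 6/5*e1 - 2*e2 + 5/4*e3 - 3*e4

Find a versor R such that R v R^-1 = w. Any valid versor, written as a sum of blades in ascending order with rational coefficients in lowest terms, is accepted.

Here q(v) = q(w) = -2049/400; the classical choice R = v + w = -28/215*e1 - 28/43*e2 + 336/215*e3 - 14/215*e4 then realises v -> w under the sandwich.
Answer: -28/215*e1 - 28/43*e2 + 336/215*e3 - 14/215*e4


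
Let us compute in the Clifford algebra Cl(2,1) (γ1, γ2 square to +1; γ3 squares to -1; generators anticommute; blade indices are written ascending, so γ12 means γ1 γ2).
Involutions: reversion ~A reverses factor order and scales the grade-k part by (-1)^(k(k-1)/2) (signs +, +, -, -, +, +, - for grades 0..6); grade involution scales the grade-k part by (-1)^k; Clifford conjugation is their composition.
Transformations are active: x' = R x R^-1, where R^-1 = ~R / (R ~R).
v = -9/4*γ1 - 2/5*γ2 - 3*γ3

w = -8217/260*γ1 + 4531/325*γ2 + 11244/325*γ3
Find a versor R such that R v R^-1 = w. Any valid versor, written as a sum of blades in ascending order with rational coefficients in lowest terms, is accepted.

Take R = v + w = -4401/130*γ1 + 4401/325*γ2 + 10269/325*γ3. Because q(v) = q(w) = -1511/400, conjugation by R sends v exactly to w.
Answer: -4401/130*γ1 + 4401/325*γ2 + 10269/325*γ3


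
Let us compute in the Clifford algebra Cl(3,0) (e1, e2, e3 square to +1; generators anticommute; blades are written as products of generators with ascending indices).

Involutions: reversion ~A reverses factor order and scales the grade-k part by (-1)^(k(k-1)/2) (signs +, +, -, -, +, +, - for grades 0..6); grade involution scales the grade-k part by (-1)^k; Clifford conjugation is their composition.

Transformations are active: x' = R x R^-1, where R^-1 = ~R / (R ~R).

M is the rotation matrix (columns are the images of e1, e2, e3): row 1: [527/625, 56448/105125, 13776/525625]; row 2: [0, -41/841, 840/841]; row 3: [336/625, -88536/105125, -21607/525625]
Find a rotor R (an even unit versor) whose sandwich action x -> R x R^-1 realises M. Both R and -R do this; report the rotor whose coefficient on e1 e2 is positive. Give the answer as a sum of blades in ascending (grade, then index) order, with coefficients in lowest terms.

Method: write R = a + b12*e1 e2 + b13*e1 e3 + b23*e2 e3 with a^2 + b12^2 + b13^2 + b23^2 = 1 (so R^-1 = ~R). Expanding the columns R e_j ~R gives tr M = 4a^2 - 1 and, from the antisymmetric part, M21 - M12 = -4a*b12, M13 - M31 = 4a*b13, M32 - M23 = -4a*b23.
Here tr M = 15839/21025, so a^2 = (1 + tr M)/4 = 9216/21025 and a = ±96/145. Taking a = 96/145: M21 - M12 = -56448/105125, M13 - M31 = -10752/21025, M32 - M23 = -193536/105125, giving b12 = 147/725, b13 = -28/145, b23 = 504/725, i.e. R = 96/145 + 147/725*e1 e2 - 28/145*e1 e3 + 504/725*e2 e3.
Its e1 e2 coefficient is already positive.
Answer: 96/145 + 147/725*e1 e2 - 28/145*e1 e3 + 504/725*e2 e3. Sheet selection: the two-to-one cover makes ±R indistinguishable at the matrix level (trace 15839/21025), so uniqueness comes from the required sign on e1 e2.


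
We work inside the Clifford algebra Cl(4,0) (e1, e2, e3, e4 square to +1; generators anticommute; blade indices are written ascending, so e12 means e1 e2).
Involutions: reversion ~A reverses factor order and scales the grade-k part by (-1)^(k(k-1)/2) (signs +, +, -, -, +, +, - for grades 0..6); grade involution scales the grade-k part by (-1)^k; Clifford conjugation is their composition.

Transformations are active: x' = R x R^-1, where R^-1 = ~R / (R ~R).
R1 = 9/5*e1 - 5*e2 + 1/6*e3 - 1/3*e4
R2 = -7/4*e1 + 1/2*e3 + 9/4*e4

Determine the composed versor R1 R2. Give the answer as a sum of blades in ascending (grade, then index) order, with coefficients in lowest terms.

Distribute over the terms of R2 (each basis-blade product reordered to ascending indices, repeated generators contracted through their squares):
R1 (-7/4*e1) = -63/20 - 35/4*e12 + 7/24*e13 - 7/12*e14
R1 (1/2*e3) = 1/12 + 9/10*e13 - 5/2*e23 + 1/6*e34
R1 (9/4*e4) = -3/4 + 81/20*e14 - 45/4*e24 + 3/8*e34
Summing the partial products and collecting blades:
Answer: -229/60 - 35/4*e12 + 143/120*e13 + 52/15*e14 - 5/2*e23 - 45/4*e24 + 13/24*e34


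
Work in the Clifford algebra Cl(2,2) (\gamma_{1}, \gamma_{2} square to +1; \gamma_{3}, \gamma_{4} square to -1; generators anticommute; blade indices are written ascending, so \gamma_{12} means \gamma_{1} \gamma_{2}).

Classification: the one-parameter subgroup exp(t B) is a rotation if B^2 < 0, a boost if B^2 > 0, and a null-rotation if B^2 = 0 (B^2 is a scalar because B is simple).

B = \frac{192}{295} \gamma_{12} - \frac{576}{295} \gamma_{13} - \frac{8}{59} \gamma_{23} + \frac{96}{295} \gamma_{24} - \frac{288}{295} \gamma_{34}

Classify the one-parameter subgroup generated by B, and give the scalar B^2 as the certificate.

B^2 term by term: the squares give (\frac{192}{295})^2*(\gamma_{12})^2 + (-\frac{576}{295})^2*(\gamma_{13})^2 + (-\frac{8}{59})^2*(\gamma_{23})^2 + (\frac{96}{295})^2*(\gamma_{24})^2 + (-\frac{288}{295})^2*(\gamma_{34})^2 = \frac{36864}{87025}*(-1) + \frac{331776}{87025}*(+1) + \frac{64}{3481}*(+1) + \frac{9216}{87025}*(+1) + \frac{82944}{87025}*(-1) = \frac{64}{25} (each basis 2-blade squares to minus the product of its generators' squares); cross terms between blades sharing an index anticommute and cancel; the commuting (index-disjoint) pairs give grade-4 terms 2*c*c'*(blade product), which cancel blade by blade — \gamma_{1234}: -\frac{110592}{87025} + \frac{110592}{87025} = 0 — confirming B is simple. So B^2 = \frac{64}{25}.
Answer: boost, certificate B^2 = \frac{64}{25}. The class reads off the invariant scalar \frac{64}{25} directly.


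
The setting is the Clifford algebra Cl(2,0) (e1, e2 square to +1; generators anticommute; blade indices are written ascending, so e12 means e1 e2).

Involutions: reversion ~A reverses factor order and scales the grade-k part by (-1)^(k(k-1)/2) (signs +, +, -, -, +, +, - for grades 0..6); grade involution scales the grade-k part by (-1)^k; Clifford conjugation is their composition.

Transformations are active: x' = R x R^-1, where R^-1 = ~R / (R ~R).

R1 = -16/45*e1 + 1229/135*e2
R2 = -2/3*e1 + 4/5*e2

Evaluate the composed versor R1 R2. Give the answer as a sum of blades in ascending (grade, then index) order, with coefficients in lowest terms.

Distribute over the terms of R1 (each basis-blade product reordered to ascending indices, repeated generators contracted through their squares):
(-16/45*e1) R2 = 32/135 - 64/225*e12
(1229/135*e2) R2 = 4916/675 + 2458/405*e12
Summing the partial products and collecting blades:
Answer: 188/25 + 11714/2025*e12


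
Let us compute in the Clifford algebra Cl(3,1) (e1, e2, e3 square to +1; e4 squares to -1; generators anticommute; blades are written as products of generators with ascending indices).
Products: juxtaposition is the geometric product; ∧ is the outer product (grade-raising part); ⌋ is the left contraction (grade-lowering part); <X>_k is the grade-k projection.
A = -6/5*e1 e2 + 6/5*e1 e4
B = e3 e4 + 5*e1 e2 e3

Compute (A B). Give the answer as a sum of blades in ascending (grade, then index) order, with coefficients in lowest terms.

step 1: 6*e3 + 6/5*e1 e3 - 6*e2 e3 e4 - 6/5*e1 e2 e3 e4
Answer: 6*e3 + 6/5*e1 e3 - 6*e2 e3 e4 - 6/5*e1 e2 e3 e4


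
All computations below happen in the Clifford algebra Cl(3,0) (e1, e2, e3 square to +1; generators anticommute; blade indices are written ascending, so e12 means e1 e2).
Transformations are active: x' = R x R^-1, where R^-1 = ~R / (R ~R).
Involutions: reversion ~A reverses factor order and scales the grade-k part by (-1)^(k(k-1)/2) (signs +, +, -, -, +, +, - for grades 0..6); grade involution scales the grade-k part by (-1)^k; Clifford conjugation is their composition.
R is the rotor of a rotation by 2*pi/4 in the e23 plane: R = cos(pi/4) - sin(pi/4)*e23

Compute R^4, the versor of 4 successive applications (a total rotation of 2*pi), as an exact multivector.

Half-angle bookkeeping: 4 applications in e23 add up to rotor phase 4*pi/4 = pi, so R^4 = cos(pi) - sin(pi)*e23.
cos(pi) = -1 and sin(pi) = 0, so R^4 = -1. The total rotation 2*pi is 1 full turn, so every vector returns to itself, yet the rotor is -1, on the OTHER sheet of the double cover (an odd number of 2*pi turns).
Answer: -1


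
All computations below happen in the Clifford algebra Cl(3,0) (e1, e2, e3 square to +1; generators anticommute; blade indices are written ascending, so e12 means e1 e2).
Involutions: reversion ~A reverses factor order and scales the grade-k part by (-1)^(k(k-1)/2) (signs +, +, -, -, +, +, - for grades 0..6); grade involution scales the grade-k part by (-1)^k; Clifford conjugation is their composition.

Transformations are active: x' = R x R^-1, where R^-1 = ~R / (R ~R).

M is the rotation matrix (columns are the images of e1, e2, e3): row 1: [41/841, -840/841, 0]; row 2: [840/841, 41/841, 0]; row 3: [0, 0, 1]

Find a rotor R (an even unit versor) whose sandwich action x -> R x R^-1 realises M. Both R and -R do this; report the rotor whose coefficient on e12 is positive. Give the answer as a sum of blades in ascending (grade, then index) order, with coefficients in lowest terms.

Method: write R = a + b12*e12 + b13*e13 + b23*e23 with a^2 + b12^2 + b13^2 + b23^2 = 1 (so R^-1 = ~R). Expanding the columns R e_j ~R gives tr M = 4a^2 - 1 and, from the antisymmetric part, M21 - M12 = -4a*b12, M13 - M31 = 4a*b13, M32 - M23 = -4a*b23.
Here tr M = 923/841, so a^2 = (1 + tr M)/4 = 441/841 and a = ±21/29. Taking a = 21/29: M21 - M12 = 1680/841, M13 - M31 = 0, M32 - M23 = 0, giving b12 = -20/29, b13 = 0, b23 = 0, i.e. R = 21/29 - 20/29*e12.
Its e12 coefficient is negative, so report the other preimage -R.
Answer: -21/29 + 20/29*e12. Key observation: the double cover Spin(3) -> SO(3) sends R and -R to the same matrix (trace 923/841 here), so the stated sign of the e12 coefficient is what selects one sheet.


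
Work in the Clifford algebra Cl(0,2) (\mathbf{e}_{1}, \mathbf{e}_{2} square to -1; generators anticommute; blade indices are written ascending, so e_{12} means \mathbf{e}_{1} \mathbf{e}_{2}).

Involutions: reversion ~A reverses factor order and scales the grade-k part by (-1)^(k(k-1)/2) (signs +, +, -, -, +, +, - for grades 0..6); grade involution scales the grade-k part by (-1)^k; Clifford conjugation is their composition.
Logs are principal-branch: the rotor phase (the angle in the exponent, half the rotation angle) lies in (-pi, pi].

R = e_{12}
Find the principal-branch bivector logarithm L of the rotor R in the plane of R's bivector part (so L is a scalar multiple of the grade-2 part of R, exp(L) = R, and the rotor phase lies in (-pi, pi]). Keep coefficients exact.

The scalar part of R is 0, which pins the rotor phase on the principal branch; dividing the bivector part by the sine of that phase recovers the unit plane, and L is the phase times that plane.
Concretely: cos(phase) = 0 gives phase = ±\frac{\pi}{2}, and since phase/sin(phase) is even the sign is immaterial: L = (phase/sin(phase)) * <R>_2 = (\frac{\pi}{2}) * <R>_2.
Answer: \frac{\pi}{2} e_{12}


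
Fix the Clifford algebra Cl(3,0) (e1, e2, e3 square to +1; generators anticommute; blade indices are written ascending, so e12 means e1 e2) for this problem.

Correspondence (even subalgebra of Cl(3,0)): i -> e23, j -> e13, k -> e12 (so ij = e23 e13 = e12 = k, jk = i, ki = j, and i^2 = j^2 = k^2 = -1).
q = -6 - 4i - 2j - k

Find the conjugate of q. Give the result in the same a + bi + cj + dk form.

In blades: q = -6 - e12 - 2*e13 - 4*e23.
Quaternion conjugation is reversion on the even subalgebra: the scalar is fixed and every grade-2 blade flips sign, giving -6 + e12 + 2*e13 + 4*e23; translating back:
Answer: -6 + 4i + 2j + k


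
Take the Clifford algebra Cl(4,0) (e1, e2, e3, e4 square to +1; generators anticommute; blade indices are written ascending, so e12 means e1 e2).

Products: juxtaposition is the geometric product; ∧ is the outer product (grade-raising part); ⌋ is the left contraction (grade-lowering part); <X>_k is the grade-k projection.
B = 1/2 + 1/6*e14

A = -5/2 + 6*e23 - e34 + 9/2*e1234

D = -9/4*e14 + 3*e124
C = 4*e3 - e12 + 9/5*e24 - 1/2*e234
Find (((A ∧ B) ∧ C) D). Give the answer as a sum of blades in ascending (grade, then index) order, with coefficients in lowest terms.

step 1: -5/4 - 5/12*e14 + 3*e23 - 1/2*e34 + 13/4*e1234
step 2: -5*e3 + 5/4*e12 - 9/4*e24 + 5/3*e134 + 5/8*e234 + 1/2*e1234
step 3: 27/4*e1 - 21/4*e3 - 15/4*e4 + 81/16*e12 - 15/8*e13 + 49/8*e23 + 45/16*e24 + 45/32*e123 - 45/4*e134 - 15*e1234
Answer: 27/4*e1 - 21/4*e3 - 15/4*e4 + 81/16*e12 - 15/8*e13 + 49/8*e23 + 45/16*e24 + 45/32*e123 - 45/4*e134 - 15*e1234


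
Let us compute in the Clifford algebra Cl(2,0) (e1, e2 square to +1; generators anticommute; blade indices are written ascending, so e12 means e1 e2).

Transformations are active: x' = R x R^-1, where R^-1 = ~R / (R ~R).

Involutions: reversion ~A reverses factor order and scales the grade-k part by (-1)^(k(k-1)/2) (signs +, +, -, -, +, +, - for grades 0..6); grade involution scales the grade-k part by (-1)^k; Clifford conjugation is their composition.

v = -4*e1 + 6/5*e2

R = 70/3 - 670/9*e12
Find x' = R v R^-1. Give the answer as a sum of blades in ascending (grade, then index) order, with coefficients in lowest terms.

~R = 70/3 + 670/9*e12, and R ~R = 493000/81, so R^-1 = ~R / (493000/81).
R v = -548/3*e1 - 2428/9*e2
Answer: 32038/12325*e1 - 40284/12325*e2


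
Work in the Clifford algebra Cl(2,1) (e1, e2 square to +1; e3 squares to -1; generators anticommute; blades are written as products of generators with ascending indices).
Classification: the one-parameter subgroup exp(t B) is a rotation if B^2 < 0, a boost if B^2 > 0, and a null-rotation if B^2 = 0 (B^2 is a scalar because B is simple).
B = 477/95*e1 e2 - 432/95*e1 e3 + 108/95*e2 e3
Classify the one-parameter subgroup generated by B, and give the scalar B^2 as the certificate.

B^2 term by term: the squares give (477/95)^2*(e1 e2)^2 + (-432/95)^2*(e1 e3)^2 + (108/95)^2*(e2 e3)^2 = 227529/9025*(-1) + 186624/9025*(+1) + 11664/9025*(+1) = -81/25 (each basis 2-blade squares to minus the product of its generators' squares); cross terms between blades sharing an index anticommute and cancel. So B^2 = -81/25.
Answer: rotation, certificate B^2 = -81/25. Certificate logic: -81/25 is a conjugation-invariant scalar, so its sign fixes rotation versus boost versus null-rotation outright.


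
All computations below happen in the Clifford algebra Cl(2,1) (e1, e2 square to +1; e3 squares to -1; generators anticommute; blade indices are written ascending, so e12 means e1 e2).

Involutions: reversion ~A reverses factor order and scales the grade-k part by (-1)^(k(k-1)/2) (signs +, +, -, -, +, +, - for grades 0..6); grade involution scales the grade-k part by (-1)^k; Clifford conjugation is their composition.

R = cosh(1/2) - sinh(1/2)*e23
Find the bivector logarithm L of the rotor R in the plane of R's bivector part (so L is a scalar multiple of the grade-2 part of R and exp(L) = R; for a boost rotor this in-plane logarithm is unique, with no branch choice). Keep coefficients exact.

The scalar part of R is cosh(1/2), giving the rapidity magnitude (cosh is even); the bivector part supplies orientation, its quotient by sinh of the rapidity is the plane, and L = rapidity * plane — unique in that plane, since flipping both signs leaves L unchanged.
Concretely: cosh(rapidity) = cosh(1/2) gives rapidity = ±1/2, and since rapidity/sinh(rapidity) is even the sign is immaterial: L = (rapidity/sinh(rapidity)) * <R>_2 = (1/(2*sinh(1/2))) * <R>_2.
Answer: -1/2*e23


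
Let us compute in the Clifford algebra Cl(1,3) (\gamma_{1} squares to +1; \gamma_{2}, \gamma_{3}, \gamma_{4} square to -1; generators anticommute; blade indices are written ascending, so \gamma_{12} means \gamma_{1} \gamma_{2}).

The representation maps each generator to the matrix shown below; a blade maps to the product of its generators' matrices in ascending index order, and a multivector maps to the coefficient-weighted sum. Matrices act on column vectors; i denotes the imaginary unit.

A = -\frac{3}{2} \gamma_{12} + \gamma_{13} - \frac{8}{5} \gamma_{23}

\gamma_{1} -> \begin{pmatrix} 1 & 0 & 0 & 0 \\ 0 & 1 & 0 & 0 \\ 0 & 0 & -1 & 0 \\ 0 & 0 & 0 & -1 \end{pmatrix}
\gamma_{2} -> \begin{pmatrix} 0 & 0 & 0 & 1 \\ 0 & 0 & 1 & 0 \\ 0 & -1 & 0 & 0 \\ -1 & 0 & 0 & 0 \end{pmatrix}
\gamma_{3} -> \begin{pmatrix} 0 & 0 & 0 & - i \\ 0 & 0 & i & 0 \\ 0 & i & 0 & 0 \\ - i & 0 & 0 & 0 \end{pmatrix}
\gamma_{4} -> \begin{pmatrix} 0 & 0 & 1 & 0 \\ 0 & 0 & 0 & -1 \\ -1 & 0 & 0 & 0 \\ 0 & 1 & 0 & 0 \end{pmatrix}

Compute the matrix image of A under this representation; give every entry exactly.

Bivector images (products of the table entries): rho(\gamma_{12}) = rho(\gamma_{1})rho(\gamma_{2}) = \begin{pmatrix} 0 & 0 & 0 & 1 \\ 0 & 0 & 1 & 0 \\ 0 & 1 & 0 & 0 \\ 1 & 0 & 0 & 0 \end{pmatrix}; rho(\gamma_{13}) = rho(\gamma_{1})rho(\gamma_{3}) = \begin{pmatrix} 0 & 0 & 0 & - i \\ 0 & 0 & i & 0 \\ 0 & - i & 0 & 0 \\ i & 0 & 0 & 0 \end{pmatrix}; rho(\gamma_{23}) = rho(\gamma_{2})rho(\gamma_{3}) = \begin{pmatrix} - i & 0 & 0 & 0 \\ 0 & i & 0 & 0 \\ 0 & 0 & - i & 0 \\ 0 & 0 & 0 & i \end{pmatrix}.
M = (-\frac{3}{2})*rho(\gamma_{12}) + (1)*rho(\gamma_{13}) + (-\frac{8}{5})*rho(\gamma_{23}), summed entrywise:
Answer: \begin{pmatrix} \frac{8 i}{5} & 0 & 0 & - \frac{3}{2} - i \\ 0 & - \frac{8 i}{5} & - \frac{3}{2} + i & 0 \\ 0 & - \frac{3}{2} - i & \frac{8 i}{5} & 0 \\ - \frac{3}{2} + i & 0 & 0 & - \frac{8 i}{5} \end{pmatrix}


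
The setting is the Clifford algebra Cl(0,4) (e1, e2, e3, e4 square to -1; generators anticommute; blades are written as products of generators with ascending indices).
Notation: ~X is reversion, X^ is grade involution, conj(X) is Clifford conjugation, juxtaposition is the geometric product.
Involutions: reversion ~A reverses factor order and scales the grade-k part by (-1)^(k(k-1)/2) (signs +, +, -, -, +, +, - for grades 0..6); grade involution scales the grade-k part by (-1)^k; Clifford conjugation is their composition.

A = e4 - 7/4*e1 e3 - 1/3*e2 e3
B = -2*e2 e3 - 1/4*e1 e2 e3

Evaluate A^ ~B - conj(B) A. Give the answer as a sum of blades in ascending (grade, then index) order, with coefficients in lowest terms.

first term: 2/3 + 1/12*e1 - 7/16*e2 - 7/2*e1 e2 - 2*e2 e3 e4 + 1/4*e1 e2 e3 e4
second term: 2/3 - 1/12*e1 + 7/16*e2 + 7/2*e1 e2 + 2*e2 e3 e4 - 1/4*e1 e2 e3 e4
Answer: 1/6*e1 - 7/8*e2 - 7*e1 e2 - 4*e2 e3 e4 + 1/2*e1 e2 e3 e4


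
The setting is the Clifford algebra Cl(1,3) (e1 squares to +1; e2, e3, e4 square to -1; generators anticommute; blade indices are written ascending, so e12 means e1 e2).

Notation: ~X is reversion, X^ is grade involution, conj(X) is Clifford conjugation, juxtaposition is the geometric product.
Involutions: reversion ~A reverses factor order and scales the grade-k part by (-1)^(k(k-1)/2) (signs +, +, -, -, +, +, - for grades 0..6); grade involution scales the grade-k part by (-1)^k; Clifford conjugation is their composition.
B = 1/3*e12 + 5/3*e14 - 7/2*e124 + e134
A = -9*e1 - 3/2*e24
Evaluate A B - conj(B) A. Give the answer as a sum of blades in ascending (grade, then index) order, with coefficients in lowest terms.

first term: -21/4*e1 - 3*e2 - 15*e4 + 5/2*e12 - 1/2*e14 + 63/2*e24 - 9*e34 - 3/2*e123
second term: -21/4*e1 - 3*e2 - 15*e4 + 5/2*e12 - 1/2*e14 + 63/2*e24 - 9*e34 + 3/2*e123
Answer: -3*e123


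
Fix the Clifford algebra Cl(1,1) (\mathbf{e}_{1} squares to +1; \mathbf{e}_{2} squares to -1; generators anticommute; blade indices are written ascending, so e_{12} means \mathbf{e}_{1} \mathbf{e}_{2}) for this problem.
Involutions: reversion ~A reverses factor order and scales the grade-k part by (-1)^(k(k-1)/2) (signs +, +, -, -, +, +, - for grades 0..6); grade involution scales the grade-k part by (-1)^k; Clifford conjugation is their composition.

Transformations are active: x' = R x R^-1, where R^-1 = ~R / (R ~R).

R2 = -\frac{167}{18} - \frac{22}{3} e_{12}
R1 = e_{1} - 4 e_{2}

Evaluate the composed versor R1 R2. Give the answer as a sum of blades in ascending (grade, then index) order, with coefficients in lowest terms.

Distribute over the terms of R1 (each basis-blade product reordered to ascending indices, repeated generators contracted through their squares):
(e_{1}) R2 = -\frac{167}{18} e_{1} - \frac{22}{3} e_{2}
(-4 e_{2}) R2 = \frac{88}{3} e_{1} + \frac{334}{9} e_{2}
Summing the partial products and collecting blades:
Answer: \frac{361}{18} e_{1} + \frac{268}{9} e_{2}


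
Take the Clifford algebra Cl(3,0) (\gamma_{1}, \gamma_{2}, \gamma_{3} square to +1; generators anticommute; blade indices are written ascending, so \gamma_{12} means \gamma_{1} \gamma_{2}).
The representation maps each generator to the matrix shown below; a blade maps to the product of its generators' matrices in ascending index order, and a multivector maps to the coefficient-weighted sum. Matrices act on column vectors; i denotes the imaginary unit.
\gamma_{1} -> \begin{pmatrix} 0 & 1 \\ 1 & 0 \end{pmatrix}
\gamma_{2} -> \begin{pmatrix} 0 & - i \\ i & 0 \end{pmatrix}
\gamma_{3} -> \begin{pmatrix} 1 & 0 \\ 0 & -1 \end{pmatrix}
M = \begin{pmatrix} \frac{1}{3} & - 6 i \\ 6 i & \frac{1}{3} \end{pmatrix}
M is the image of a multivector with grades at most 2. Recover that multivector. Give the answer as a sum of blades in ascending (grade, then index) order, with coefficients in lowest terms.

Method: 1, rho(\gamma_{1}), rho(\gamma_{2}), rho(\gamma_{3}) form a trace-orthogonal basis of the 2x2 complex matrices (tr(X Y) = 2 if X = Y, else 0), so M = m0*1 + m1*rho(\gamma_{1}) + m2*rho(\gamma_{2}) + m3*rho(\gamma_{3}) with m0 = tr(M)/2 = \frac{1}{3}, m1 = tr(M rho(\gamma_{1}))/2 = 0, m2 = tr(M rho(\gamma_{2}))/2 = 6, m3 = tr(M rho(\gamma_{3}))/2 = 0.
Multiplying table entries, the bivector images are rho(\gamma_{12}) = i*rho(\gamma_{3}), rho(\gamma_{13}) = -i*rho(\gamma_{2}), rho(\gamma_{23}) = i*rho(\gamma_{1}); with real blade coefficients the real parts of m0..m3 are the coefficients of 1, \gamma_{1}, \gamma_{2}, \gamma_{3} and the imaginary parts give the bivectors (\gamma_{23}: Im m1, \gamma_{13}: -Im m2, \gamma_{12}: Im m3).
Answer: \frac{1}{3} + 6 \gamma_{2}


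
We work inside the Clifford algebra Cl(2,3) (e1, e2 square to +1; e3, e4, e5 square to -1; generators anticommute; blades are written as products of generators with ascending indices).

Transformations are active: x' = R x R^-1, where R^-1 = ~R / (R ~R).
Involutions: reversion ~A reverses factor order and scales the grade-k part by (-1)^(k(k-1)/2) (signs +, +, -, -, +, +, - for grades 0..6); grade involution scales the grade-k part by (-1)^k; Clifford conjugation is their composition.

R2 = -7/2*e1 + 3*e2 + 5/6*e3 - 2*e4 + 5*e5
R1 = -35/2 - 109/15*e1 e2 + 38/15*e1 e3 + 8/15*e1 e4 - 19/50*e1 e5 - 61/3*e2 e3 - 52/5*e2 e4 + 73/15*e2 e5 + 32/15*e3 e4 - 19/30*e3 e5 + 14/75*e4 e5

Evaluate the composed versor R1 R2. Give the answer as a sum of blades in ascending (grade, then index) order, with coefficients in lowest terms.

Distribute over the terms of R2 (each basis-blade product reordered to ascending indices, repeated generators contracted through their squares):
R1 (-7/2*e1) = 245/4*e1 - 763/30*e2 + 133/15*e3 + 28/15*e4 - 133/100*e5 + 427/6*e1 e2 e3 + 182/5*e1 e2 e4 - 511/30*e1 e2 e5 - 112/15*e1 e3 e4 + 133/60*e1 e3 e5 - 49/75*e1 e4 e5
R1 (3*e2) = -109/5*e1 - 105/2*e2 + 61*e3 + 156/5*e4 - 73/5*e5 - 38/5*e1 e2 e3 - 8/5*e1 e2 e4 + 57/50*e1 e2 e5 + 32/5*e2 e3 e4 - 19/10*e2 e3 e5 + 14/25*e2 e4 e5
R1 (5/6*e3) = -19/9*e1 + 305/18*e2 - 175/12*e3 + 16/9*e4 - 19/36*e5 - 109/18*e1 e2 e3 - 4/9*e1 e3 e4 + 19/60*e1 e3 e5 + 26/3*e2 e3 e4 - 73/18*e2 e3 e5 + 7/45*e3 e4 e5
R1 (-2*e4) = 16/15*e1 - 104/5*e2 + 64/15*e3 + 35*e4 - 28/75*e5 + 218/15*e1 e2 e4 - 76/15*e1 e3 e4 - 19/25*e1 e4 e5 + 122/3*e2 e3 e4 + 146/15*e2 e4 e5 - 19/15*e3 e4 e5
R1 (5*e5) = 19/10*e1 - 73/3*e2 + 19/6*e3 - 14/15*e4 - 175/2*e5 - 109/3*e1 e2 e5 + 38/3*e1 e3 e5 + 8/3*e1 e4 e5 - 305/3*e2 e3 e5 - 52*e2 e4 e5 + 32/3*e3 e4 e5
Summing the partial products and collecting blades:
Answer: 1451/36*e1 - 9551/90*e2 + 3763/60*e3 + 3101/45*e4 - 46949/450*e5 + 2588/45*e1 e2 e3 + 148/3*e1 e2 e4 - 3917/75*e1 e2 e5 - 584/45*e1 e3 e4 + 76/5*e1 e3 e5 + 94/75*e1 e4 e5 + 836/15*e2 e3 e4 - 4843/45*e2 e3 e5 - 3128/75*e2 e4 e5 + 86/9*e3 e4 e5
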